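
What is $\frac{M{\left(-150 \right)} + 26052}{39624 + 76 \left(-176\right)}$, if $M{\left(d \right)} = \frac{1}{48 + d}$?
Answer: $\frac{2657303}{2677296} \approx 0.99253$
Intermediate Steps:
$\frac{M{\left(-150 \right)} + 26052}{39624 + 76 \left(-176\right)} = \frac{\frac{1}{48 - 150} + 26052}{39624 + 76 \left(-176\right)} = \frac{\frac{1}{-102} + 26052}{39624 - 13376} = \frac{- \frac{1}{102} + 26052}{26248} = \frac{2657303}{102} \cdot \frac{1}{26248} = \frac{2657303}{2677296}$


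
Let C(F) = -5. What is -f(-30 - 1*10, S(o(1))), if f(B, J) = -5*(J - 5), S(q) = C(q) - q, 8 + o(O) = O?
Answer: -15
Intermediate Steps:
o(O) = -8 + O
S(q) = -5 - q
f(B, J) = 25 - 5*J (f(B, J) = -5*(-5 + J) = 25 - 5*J)
-f(-30 - 1*10, S(o(1))) = -(25 - 5*(-5 - (-8 + 1))) = -(25 - 5*(-5 - 1*(-7))) = -(25 - 5*(-5 + 7)) = -(25 - 5*2) = -(25 - 10) = -1*15 = -15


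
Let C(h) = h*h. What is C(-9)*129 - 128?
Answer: 10321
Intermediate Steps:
C(h) = h²
C(-9)*129 - 128 = (-9)²*129 - 128 = 81*129 - 128 = 10449 - 128 = 10321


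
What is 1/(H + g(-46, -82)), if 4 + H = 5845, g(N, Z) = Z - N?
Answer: 1/5805 ≈ 0.00017227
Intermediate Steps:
H = 5841 (H = -4 + 5845 = 5841)
1/(H + g(-46, -82)) = 1/(5841 + (-82 - 1*(-46))) = 1/(5841 + (-82 + 46)) = 1/(5841 - 36) = 1/5805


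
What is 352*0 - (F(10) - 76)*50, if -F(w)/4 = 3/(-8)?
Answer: 3725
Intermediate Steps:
F(w) = 3/2 (F(w) = -12/(-8) = -12*(-1)/8 = -4*(-3/8) = 3/2)
352*0 - (F(10) - 76)*50 = 352*0 - (3/2 - 76)*50 = 0 - (-149)*50/2 = 0 - 1*(-3725) = 0 + 3725 = 3725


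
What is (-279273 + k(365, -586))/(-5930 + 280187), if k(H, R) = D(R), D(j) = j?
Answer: -279859/274257 ≈ -1.0204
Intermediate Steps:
k(H, R) = R
(-279273 + k(365, -586))/(-5930 + 280187) = (-279273 - 586)/(-5930 + 280187) = -279859/274257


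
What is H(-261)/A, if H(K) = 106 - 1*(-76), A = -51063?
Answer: -182/51063 ≈ -0.0035642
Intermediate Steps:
H(K) = 182 (H(K) = 106 + 76 = 182)
H(-261)/A = 182/(-51063) = 182*(-1/51063) = -182/51063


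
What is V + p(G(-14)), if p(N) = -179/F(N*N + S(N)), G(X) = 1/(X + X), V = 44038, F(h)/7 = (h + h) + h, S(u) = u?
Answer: 3587126/81 ≈ 44286.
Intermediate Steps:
F(h) = 21*h (F(h) = 7*((h + h) + h) = 7*(2*h + h) = 7*(3*h) = 21*h)
G(X) = 1/(2*X)
p(N) = -179/(21*N + 21*N²) (p(N) = -179*1/(21*(N*N + N)) = -179*1/(21*(N² + N)) = -179*1/(21*(N + N²)) = -179/(21*N + 21*N²))
V + p(G(-14)) = 44038 - 179/(21*((½)/(-14))*(1 + (½)/(-14))) = 44038 - 179/(21*((½)*(-1/14))*(1 + (½)*(-1/14))) = 44038 - 179/(21*(-1/28)*(1 - 1/28)) = 44038 - 179/21*(-28)/27/28 = 44038 - 179/21*(-28)*28/27 = 44038 + 20048/81 = 3587126/81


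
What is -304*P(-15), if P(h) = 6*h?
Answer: 27360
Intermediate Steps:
-304*P(-15) = -1824*(-15) = -304*(-90) = 27360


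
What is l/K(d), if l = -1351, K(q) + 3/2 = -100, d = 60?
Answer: 386/29 ≈ 13.310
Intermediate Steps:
K(q) = -203/2 (K(q) = -3/2 - 100 = -203/2)
l/K(d) = -1351/(-203/2) = -1351*(-2/203) = 386/29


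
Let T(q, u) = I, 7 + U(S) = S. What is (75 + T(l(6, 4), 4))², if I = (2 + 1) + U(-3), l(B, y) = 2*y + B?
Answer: 4624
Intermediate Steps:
l(B, y) = B + 2*y
U(S) = -7 + S
I = -7 (I = (2 + 1) + (-7 - 3) = 3 - 10 = -7)
T(q, u) = -7
(75 + T(l(6, 4), 4))² = (75 - 7)² = 68² = 4624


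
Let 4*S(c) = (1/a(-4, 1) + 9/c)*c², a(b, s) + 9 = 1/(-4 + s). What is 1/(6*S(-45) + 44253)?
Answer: 56/2425923 ≈ 2.3084e-5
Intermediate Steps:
a(b, s) = -9 + 1/(-4 + s)
S(c) = c²*(-3/28 + 9/c)/4 (S(c) = ((1/((37 - 9*1)/(-4 + 1)) + 9/c)*c²)/4 = ((1/((37 - 9)/(-3)) + 9/c)*c²)/4 = ((1/(-⅓*28) + 9/c)*c²)/4 = ((1/(-28/3) + 9/c)*c²)/4 = ((1*(-3/28) + 9/c)*c²)/4 = ((-3/28 + 9/c)*c²)/4 = (c²*(-3/28 + 9/c))/4 = c²*(-3/28 + 9/c)/4)
1/(6*S(-45) + 44253) = 1/(6*((3/112)*(-45)*(84 - 1*(-45))) + 44253) = 1/(6*((3/112)*(-45)*(84 + 45)) + 44253) = 1/(6*((3/112)*(-45)*129) + 44253) = 1/(6*(-17415/112) + 44253) = 1/(-52245/56 + 44253) = 1/(2425923/56) = 56/2425923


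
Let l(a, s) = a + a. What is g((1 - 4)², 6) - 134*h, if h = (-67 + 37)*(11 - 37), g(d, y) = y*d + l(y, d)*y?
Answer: -104394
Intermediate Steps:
l(a, s) = 2*a
g(d, y) = 2*y² + d*y (g(d, y) = y*d + (2*y)*y = d*y + 2*y² = 2*y² + d*y)
h = 780 (h = -30*(-26) = 780)
g((1 - 4)², 6) - 134*h = 6*((1 - 4)² + 2*6) - 134*780 = 6*((-3)² + 12) - 104520 = 6*(9 + 12) - 104520 = 6*21 - 104520 = 126 - 104520 = -104394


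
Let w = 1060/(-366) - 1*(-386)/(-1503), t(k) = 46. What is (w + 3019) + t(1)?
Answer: 280719319/91683 ≈ 3061.8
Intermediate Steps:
w = -289076/91683 (w = 1060*(-1/366) + 386*(-1/1503) = -530/183 - 386/1503 = -289076/91683 ≈ -3.1530)
(w + 3019) + t(1) = (-289076/91683 + 3019) + 46 = 276501901/91683 + 46 = 280719319/91683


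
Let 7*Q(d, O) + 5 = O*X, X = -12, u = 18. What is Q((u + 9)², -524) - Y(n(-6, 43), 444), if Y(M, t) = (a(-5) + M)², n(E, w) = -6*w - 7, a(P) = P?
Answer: -504017/7 ≈ -72002.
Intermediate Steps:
n(E, w) = -7 - 6*w
Y(M, t) = (-5 + M)²
Q(d, O) = -5/7 - 12*O/7 (Q(d, O) = -5/7 + (O*(-12))/7 = -5/7 + (-12*O)/7 = -5/7 - 12*O/7)
Q((u + 9)², -524) - Y(n(-6, 43), 444) = (-5/7 - 12/7*(-524)) - (-5 + (-7 - 6*43))² = (-5/7 + 6288/7) - (-5 + (-7 - 258))² = 6283/7 - (-5 - 265)² = 6283/7 - 1*(-270)² = 6283/7 - 1*72900 = 6283/7 - 72900 = -504017/7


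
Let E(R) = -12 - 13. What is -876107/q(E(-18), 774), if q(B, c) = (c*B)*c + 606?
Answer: 876107/14976294 ≈ 0.058500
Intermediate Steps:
E(R) = -25
q(B, c) = 606 + B*c² (q(B, c) = (B*c)*c + 606 = B*c² + 606 = 606 + B*c²)
-876107/q(E(-18), 774) = -876107/(606 - 25*774²) = -876107/(606 - 25*599076) = -876107/(606 - 14976900) = -876107/(-14976294) = -876107*(-1/14976294) = 876107/14976294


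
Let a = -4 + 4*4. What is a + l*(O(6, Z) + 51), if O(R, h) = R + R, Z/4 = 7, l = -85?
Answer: -5343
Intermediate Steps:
Z = 28 (Z = 4*7 = 28)
O(R, h) = 2*R
a = 12 (a = -4 + 16 = 12)
a + l*(O(6, Z) + 51) = 12 - 85*(2*6 + 51) = 12 - 85*(12 + 51) = 12 - 85*63 = 12 - 5355 = -5343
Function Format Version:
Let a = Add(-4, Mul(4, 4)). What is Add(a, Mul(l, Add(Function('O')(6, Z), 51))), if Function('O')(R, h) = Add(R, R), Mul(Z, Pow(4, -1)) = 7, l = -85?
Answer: -5343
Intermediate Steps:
Z = 28 (Z = Mul(4, 7) = 28)
Function('O')(R, h) = Mul(2, R)
a = 12 (a = Add(-4, 16) = 12)
Add(a, Mul(l, Add(Function('O')(6, Z), 51))) = Add(12, Mul(-85, Add(Mul(2, 6), 51))) = Add(12, Mul(-85, Add(12, 51))) = Add(12, Mul(-85, 63)) = Add(12, -5355) = -5343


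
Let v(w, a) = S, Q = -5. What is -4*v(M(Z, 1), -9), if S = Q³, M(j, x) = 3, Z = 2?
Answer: 500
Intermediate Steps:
S = -125 (S = (-5)³ = -125)
v(w, a) = -125
-4*v(M(Z, 1), -9) = -4*(-125) = 500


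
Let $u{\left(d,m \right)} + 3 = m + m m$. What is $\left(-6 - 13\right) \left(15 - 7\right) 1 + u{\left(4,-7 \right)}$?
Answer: $-113$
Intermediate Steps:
$u{\left(d,m \right)} = -3 + m + m^{2}$ ($u{\left(d,m \right)} = -3 + \left(m + m m\right) = -3 + \left(m + m^{2}\right) = -3 + m + m^{2}$)
$\left(-6 - 13\right) \left(15 - 7\right) 1 + u{\left(4,-7 \right)} = \left(-6 - 13\right) \left(15 - 7\right) 1 - \left(10 - 49\right) = \left(-19\right) 8 \cdot 1 - -39 = \left(-152\right) 1 + 39 = -152 + 39 = -113$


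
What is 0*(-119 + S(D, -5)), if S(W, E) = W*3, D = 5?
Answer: 0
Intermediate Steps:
S(W, E) = 3*W
0*(-119 + S(D, -5)) = 0*(-119 + 3*5) = 0*(-119 + 15) = 0*(-104) = 0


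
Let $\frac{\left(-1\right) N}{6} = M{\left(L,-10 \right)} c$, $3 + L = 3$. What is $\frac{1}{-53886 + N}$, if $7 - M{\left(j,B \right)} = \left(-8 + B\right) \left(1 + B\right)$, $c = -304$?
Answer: $- \frac{1}{336606} \approx -2.9708 \cdot 10^{-6}$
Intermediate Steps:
$L = 0$ ($L = -3 + 3 = 0$)
$M{\left(j,B \right)} = 7 - \left(1 + B\right) \left(-8 + B\right)$ ($M{\left(j,B \right)} = 7 - \left(-8 + B\right) \left(1 + B\right) = 7 - \left(1 + B\right) \left(-8 + B\right)$)
$N = -282720$ ($N = - 6 \left(15 - \left(-10\right)^{2} + 7 \left(-10\right)\right) \left(-304\right) = - 6 \left(15 - 100 - 70\right) \left(-304\right) = - 6 \left(\left(-155\right) \left(-304\right)\right) = \left(-6\right) 47120 = -282720$)
$\frac{1}{-53886 + N} = \frac{1}{-53886 - 282720} = \frac{1}{-336606} = - \frac{1}{336606}$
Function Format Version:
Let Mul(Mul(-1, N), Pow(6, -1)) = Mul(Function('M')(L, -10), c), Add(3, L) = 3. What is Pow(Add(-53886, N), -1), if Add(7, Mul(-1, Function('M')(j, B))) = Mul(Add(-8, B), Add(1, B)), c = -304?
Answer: Rational(-1, 336606) ≈ -2.9708e-6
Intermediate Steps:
L = 0 (L = Add(-3, 3) = 0)
Function('M')(j, B) = Add(7, Mul(-1, Add(1, B), Add(-8, B))) (Function('M')(j, B) = Add(7, Mul(-1, Mul(Add(-8, B), Add(1, B)))) = Add(7, Mul(-1, Mul(Add(1, B), Add(-8, B)))) = Add(7, Mul(-1, Add(1, B), Add(-8, B))))
N = -282720 (N = Mul(-6, Mul(Add(15, Mul(-1, Pow(-10, 2)), Mul(7, -10)), -304)) = Mul(-6, Mul(Add(15, Mul(-1, 100), -70), -304)) = Mul(-6, Mul(Add(15, -100, -70), -304)) = Mul(-6, Mul(-155, -304)) = Mul(-6, 47120) = -282720)
Pow(Add(-53886, N), -1) = Pow(Add(-53886, -282720), -1) = Pow(-336606, -1) = Rational(-1, 336606)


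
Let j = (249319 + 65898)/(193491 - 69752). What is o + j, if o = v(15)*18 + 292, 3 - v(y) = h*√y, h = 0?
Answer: 6161273/17677 ≈ 348.55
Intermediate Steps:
v(y) = 3 (v(y) = 3 - 0*√y = 3 - 1*0 = 3 + 0 = 3)
j = 45031/17677 (j = 315217/123739 = 315217*(1/123739) = 45031/17677 ≈ 2.5474)
o = 346 (o = 3*18 + 292 = 54 + 292 = 346)
o + j = 346 + 45031/17677 = 6161273/17677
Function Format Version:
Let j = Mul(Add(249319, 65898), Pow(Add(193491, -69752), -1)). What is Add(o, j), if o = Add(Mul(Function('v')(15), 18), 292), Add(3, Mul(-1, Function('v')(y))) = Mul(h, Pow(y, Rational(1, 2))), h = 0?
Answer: Rational(6161273, 17677) ≈ 348.55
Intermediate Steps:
Function('v')(y) = 3 (Function('v')(y) = Add(3, Mul(-1, Mul(0, Pow(y, Rational(1, 2))))) = Add(3, Mul(-1, 0)) = Add(3, 0) = 3)
j = Rational(45031, 17677) (j = Mul(315217, Pow(123739, -1)) = Mul(315217, Rational(1, 123739)) = Rational(45031, 17677) ≈ 2.5474)
o = 346 (o = Add(Mul(3, 18), 292) = Add(54, 292) = 346)
Add(o, j) = Add(346, Rational(45031, 17677)) = Rational(6161273, 17677)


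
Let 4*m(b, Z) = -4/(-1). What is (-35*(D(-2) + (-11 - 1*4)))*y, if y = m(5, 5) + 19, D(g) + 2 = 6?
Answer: 7700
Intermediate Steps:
D(g) = 4 (D(g) = -2 + 6 = 4)
m(b, Z) = 1 (m(b, Z) = (-4/(-1))/4 = (-4*(-1))/4 = (¼)*4 = 1)
y = 20 (y = 1 + 19 = 20)
(-35*(D(-2) + (-11 - 1*4)))*y = -35*(4 + (-11 - 1*4))*20 = -35*(4 + (-11 - 4))*20 = -35*(4 - 15)*20 = -35*(-11)*20 = 385*20 = 7700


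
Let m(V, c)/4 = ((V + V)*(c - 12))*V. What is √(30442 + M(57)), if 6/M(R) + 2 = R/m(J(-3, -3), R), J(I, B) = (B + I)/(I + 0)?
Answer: √26953102522/941 ≈ 174.47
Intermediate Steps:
J(I, B) = (B + I)/I
m(V, c) = 8*V²*(-12 + c) (m(V, c) = 4*(((V + V)*(c - 12))*V) = 4*(((2*V)*(-12 + c))*V) = 4*((2*V*(-12 + c))*V) = 4*(2*V²*(-12 + c)) = 8*V²*(-12 + c))
M(R) = 6/(-2 + R/(-384 + 32*R)) (M(R) = 6/(-2 + R/((8*((-3 - 3)/(-3))²*(-12 + R)))) = 6/(-2 + R/((8*(-⅓*(-6))²*(-12 + R)))) = 6/(-2 + R/((8*2²*(-12 + R)))) = 6/(-2 + R/((8*4*(-12 + R)))) = 6/(-2 + R/(-384 + 32*R)))
√(30442 + M(57)) = √(30442 + 64*(12 - 1*57)/(-256 + 21*57)) = √(30442 + 64*(12 - 57)/(-256 + 1197)) = √(30442 + 64*(-45)/941) = √(30442 + 64*(1/941)*(-45)) = √(30442 - 2880/941) = √(28643042/941) = √26953102522/941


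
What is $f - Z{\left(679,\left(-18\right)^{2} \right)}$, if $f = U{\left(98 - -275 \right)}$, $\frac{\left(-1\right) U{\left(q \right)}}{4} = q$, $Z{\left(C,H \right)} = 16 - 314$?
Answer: $-1194$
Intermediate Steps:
$Z{\left(C,H \right)} = -298$ ($Z{\left(C,H \right)} = 16 - 314 = -298$)
$U{\left(q \right)} = - 4 q$
$f = -1492$ ($f = - 4 \left(98 - -275\right) = - 4 \left(98 + 275\right) = \left(-4\right) 373 = -1492$)
$f - Z{\left(679,\left(-18\right)^{2} \right)} = -1492 - -298 = -1492 + 298 = -1194$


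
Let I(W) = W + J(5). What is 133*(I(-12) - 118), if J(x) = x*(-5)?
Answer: -20615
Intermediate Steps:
J(x) = -5*x
I(W) = -25 + W (I(W) = W - 5*5 = W - 25 = -25 + W)
133*(I(-12) - 118) = 133*((-25 - 12) - 118) = 133*(-37 - 118) = 133*(-155) = -20615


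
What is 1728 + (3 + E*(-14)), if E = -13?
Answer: 1913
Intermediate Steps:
1728 + (3 + E*(-14)) = 1728 + (3 - 13*(-14)) = 1728 + (3 + 182) = 1728 + 185 = 1913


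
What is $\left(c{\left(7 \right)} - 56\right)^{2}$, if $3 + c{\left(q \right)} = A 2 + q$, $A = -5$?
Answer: $3844$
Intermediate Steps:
$c{\left(q \right)} = -13 + q$ ($c{\left(q \right)} = -3 + \left(\left(-5\right) 2 + q\right) = -3 + \left(-10 + q\right) = -13 + q$)
$\left(c{\left(7 \right)} - 56\right)^{2} = \left(\left(-13 + 7\right) - 56\right)^{2} = \left(-6 - 56\right)^{2} = \left(-62\right)^{2} = 3844$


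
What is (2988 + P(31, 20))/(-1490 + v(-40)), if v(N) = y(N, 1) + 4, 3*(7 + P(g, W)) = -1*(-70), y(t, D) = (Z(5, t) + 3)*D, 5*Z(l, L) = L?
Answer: -9013/4473 ≈ -2.0150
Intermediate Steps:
Z(l, L) = L/5
y(t, D) = D*(3 + t/5) (y(t, D) = (t/5 + 3)*D = (3 + t/5)*D = D*(3 + t/5))
P(g, W) = 49/3 (P(g, W) = -7 + (-1*(-70))/3 = -7 + (1/3)*70 = -7 + 70/3 = 49/3)
v(N) = 7 + N/5 (v(N) = (1/5)*1*(15 + N) + 4 = (3 + N/5) + 4 = 7 + N/5)
(2988 + P(31, 20))/(-1490 + v(-40)) = (2988 + 49/3)/(-1490 + (7 + (1/5)*(-40))) = 9013/(3*(-1490 + (7 - 8))) = 9013/(3*(-1490 - 1)) = (9013/3)/(-1491) = (9013/3)*(-1/1491) = -9013/4473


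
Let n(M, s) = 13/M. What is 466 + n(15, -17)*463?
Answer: 13009/15 ≈ 867.27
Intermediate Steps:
466 + n(15, -17)*463 = 466 + (13/15)*463 = 466 + 6019/15 = 13009/15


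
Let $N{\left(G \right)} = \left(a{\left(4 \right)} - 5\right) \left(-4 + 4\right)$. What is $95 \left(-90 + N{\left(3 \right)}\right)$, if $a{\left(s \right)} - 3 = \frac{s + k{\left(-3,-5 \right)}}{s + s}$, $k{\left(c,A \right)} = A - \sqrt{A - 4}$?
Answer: $-8550$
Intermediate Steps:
$k{\left(c,A \right)} = A - \sqrt{-4 + A}$
$a{\left(s \right)} = 3 + \frac{-5 + s - 3 i}{2 s}$ ($a{\left(s \right)} = 3 + \frac{s - \left(5 + \sqrt{-4 - 5}\right)}{s + s} = 3 + \frac{s - \left(5 + \sqrt{-9}\right)}{2 s} = 3 + \left(s - \left(5 + 3 i\right)\right) \frac{1}{2 s} = 3 + \left(-5 + s - 3 i\right) \frac{1}{2 s} = 3 + \frac{-5 + s - 3 i}{2 s}$)
$N{\left(G \right)} = 0$ ($N{\left(G \right)} = \left(\frac{-5 - 3 i + 7 \cdot 4}{2 \cdot 4} - 5\right) \left(-4 + 4\right) = \left(\frac{1}{2} \cdot \frac{1}{4} \left(-5 - 3 i + 28\right) - 5\right) 0 = \left(\frac{1}{2} \cdot \frac{1}{4} \left(23 - 3 i\right) - 5\right) 0 = \left(\left(\frac{23}{8} - \frac{3 i}{8}\right) - 5\right) 0 = \left(- \frac{17}{8} - \frac{3 i}{8}\right) 0 = 0$)
$95 \left(-90 + N{\left(3 \right)}\right) = 95 \left(-90 + 0\right) = 95 \left(-90\right) = -8550$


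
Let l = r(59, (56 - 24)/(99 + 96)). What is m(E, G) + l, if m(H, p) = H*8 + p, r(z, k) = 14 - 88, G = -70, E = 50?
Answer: 256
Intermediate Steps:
r(z, k) = -74
l = -74
m(H, p) = p + 8*H (m(H, p) = 8*H + p = p + 8*H)
m(E, G) + l = (-70 + 8*50) - 74 = (-70 + 400) - 74 = 330 - 74 = 256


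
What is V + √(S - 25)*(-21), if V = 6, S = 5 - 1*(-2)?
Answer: 6 - 63*I*√2 ≈ 6.0 - 89.095*I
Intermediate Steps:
S = 7 (S = 5 + 2 = 7)
V + √(S - 25)*(-21) = 6 + √(7 - 25)*(-21) = 6 + √(-18)*(-21) = 6 + (3*I*√2)*(-21) = 6 - 63*I*√2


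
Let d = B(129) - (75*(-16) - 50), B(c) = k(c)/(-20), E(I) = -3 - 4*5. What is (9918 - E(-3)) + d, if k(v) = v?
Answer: 223691/20 ≈ 11185.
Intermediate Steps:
E(I) = -23 (E(I) = -3 - 20 = -23)
B(c) = -c/20 (B(c) = c/(-20) = c*(-1/20) = -c/20)
d = 24871/20 (d = -1/20*129 - (75*(-16) - 50) = -129/20 - (-1200 - 50) = -129/20 - 1*(-1250) = -129/20 + 1250 = 24871/20 ≈ 1243.6)
(9918 - E(-3)) + d = (9918 - 1*(-23)) + 24871/20 = (9918 + 23) + 24871/20 = 9941 + 24871/20 = 223691/20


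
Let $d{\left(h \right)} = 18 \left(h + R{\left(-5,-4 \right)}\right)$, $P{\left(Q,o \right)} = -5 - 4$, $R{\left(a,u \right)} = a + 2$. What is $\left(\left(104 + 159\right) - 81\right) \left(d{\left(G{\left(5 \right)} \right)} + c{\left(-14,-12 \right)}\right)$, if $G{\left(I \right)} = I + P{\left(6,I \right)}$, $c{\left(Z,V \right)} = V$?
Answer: $-25116$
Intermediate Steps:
$R{\left(a,u \right)} = 2 + a$
$P{\left(Q,o \right)} = -9$ ($P{\left(Q,o \right)} = -5 - 4 = -9$)
$G{\left(I \right)} = -9 + I$ ($G{\left(I \right)} = I - 9 = -9 + I$)
$d{\left(h \right)} = -54 + 18 h$ ($d{\left(h \right)} = 18 \left(h + \left(2 - 5\right)\right) = 18 \left(h - 3\right) = 18 \left(-3 + h\right) = -54 + 18 h$)
$\left(\left(104 + 159\right) - 81\right) \left(d{\left(G{\left(5 \right)} \right)} + c{\left(-14,-12 \right)}\right) = \left(\left(104 + 159\right) - 81\right) \left(\left(-54 + 18 \left(-9 + 5\right)\right) - 12\right) = \left(263 - 81\right) \left(\left(-54 + 18 \left(-4\right)\right) - 12\right) = 182 \left(\left(-54 - 72\right) - 12\right) = 182 \left(-126 - 12\right) = 182 \left(-138\right) = -25116$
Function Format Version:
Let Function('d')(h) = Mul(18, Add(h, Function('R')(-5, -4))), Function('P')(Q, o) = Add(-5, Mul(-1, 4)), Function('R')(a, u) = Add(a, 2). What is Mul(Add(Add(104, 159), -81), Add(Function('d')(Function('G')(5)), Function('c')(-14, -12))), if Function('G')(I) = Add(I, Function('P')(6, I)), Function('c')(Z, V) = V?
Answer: -25116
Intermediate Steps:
Function('R')(a, u) = Add(2, a)
Function('P')(Q, o) = -9 (Function('P')(Q, o) = Add(-5, -4) = -9)
Function('G')(I) = Add(-9, I) (Function('G')(I) = Add(I, -9) = Add(-9, I))
Function('d')(h) = Add(-54, Mul(18, h)) (Function('d')(h) = Mul(18, Add(h, Add(2, -5))) = Mul(18, Add(h, -3)) = Mul(18, Add(-3, h)) = Add(-54, Mul(18, h)))
Mul(Add(Add(104, 159), -81), Add(Function('d')(Function('G')(5)), Function('c')(-14, -12))) = Mul(Add(Add(104, 159), -81), Add(Add(-54, Mul(18, Add(-9, 5))), -12)) = Mul(Add(263, -81), Add(Add(-54, Mul(18, -4)), -12)) = Mul(182, Add(Add(-54, -72), -12)) = Mul(182, Add(-126, -12)) = Mul(182, -138) = -25116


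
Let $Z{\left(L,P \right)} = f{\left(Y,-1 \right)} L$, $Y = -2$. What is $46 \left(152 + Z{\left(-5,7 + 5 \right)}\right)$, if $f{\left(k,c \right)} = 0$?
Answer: $6992$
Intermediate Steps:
$Z{\left(L,P \right)} = 0$ ($Z{\left(L,P \right)} = 0 L = 0$)
$46 \left(152 + Z{\left(-5,7 + 5 \right)}\right) = 46 \left(152 + 0\right) = 46 \cdot 152 = 6992$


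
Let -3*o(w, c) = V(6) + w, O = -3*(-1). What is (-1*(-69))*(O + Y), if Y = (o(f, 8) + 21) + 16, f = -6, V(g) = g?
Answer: 2760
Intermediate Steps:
O = 3
o(w, c) = -2 - w/3 (o(w, c) = -(6 + w)/3 = -2 - w/3)
Y = 37 (Y = ((-2 - ⅓*(-6)) + 21) + 16 = ((-2 + 2) + 21) + 16 = (0 + 21) + 16 = 21 + 16 = 37)
(-1*(-69))*(O + Y) = (-1*(-69))*(3 + 37) = 69*40 = 2760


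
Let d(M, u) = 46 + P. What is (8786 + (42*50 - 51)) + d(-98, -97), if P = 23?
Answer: 10904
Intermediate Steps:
d(M, u) = 69 (d(M, u) = 46 + 23 = 69)
(8786 + (42*50 - 51)) + d(-98, -97) = (8786 + (42*50 - 51)) + 69 = (8786 + (2100 - 51)) + 69 = (8786 + 2049) + 69 = 10835 + 69 = 10904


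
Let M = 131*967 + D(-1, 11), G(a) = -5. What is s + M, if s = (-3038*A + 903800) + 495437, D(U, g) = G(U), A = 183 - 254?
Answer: 1741607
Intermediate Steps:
A = -71
D(U, g) = -5
M = 126672 (M = 131*967 - 5 = 126677 - 5 = 126672)
s = 1614935 (s = (-3038*(-71) + 903800) + 495437 = (215698 + 903800) + 495437 = 1119498 + 495437 = 1614935)
s + M = 1614935 + 126672 = 1741607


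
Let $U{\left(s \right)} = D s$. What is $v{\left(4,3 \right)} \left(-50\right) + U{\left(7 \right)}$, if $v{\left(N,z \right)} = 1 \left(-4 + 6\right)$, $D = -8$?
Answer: $-156$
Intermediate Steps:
$v{\left(N,z \right)} = 2$ ($v{\left(N,z \right)} = 1 \cdot 2 = 2$)
$U{\left(s \right)} = - 8 s$
$v{\left(4,3 \right)} \left(-50\right) + U{\left(7 \right)} = 2 \left(-50\right) - 56 = -100 - 56 = -156$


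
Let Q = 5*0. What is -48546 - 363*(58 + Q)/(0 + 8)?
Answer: -204711/4 ≈ -51178.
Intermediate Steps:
Q = 0
-48546 - 363*(58 + Q)/(0 + 8) = -48546 - 363*(58 + 0)/(0 + 8) = -48546 - 363*58/8 = -48546 - 363*58*(⅛) = -48546 - 363*29/4 = -48546 - 1*10527/4 = -48546 - 10527/4 = -204711/4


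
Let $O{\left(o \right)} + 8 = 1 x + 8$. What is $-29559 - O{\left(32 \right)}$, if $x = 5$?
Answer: $-29564$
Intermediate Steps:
$O{\left(o \right)} = 5$ ($O{\left(o \right)} = -8 + \left(1 \cdot 5 + 8\right) = -8 + \left(5 + 8\right) = -8 + 13 = 5$)
$-29559 - O{\left(32 \right)} = -29559 - 5 = -29564$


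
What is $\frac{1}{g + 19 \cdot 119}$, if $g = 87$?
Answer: $\frac{1}{2348} \approx 0.00042589$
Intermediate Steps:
$\frac{1}{g + 19 \cdot 119} = \frac{1}{87 + 19 \cdot 119} = \frac{1}{87 + 2261} = \frac{1}{2348}$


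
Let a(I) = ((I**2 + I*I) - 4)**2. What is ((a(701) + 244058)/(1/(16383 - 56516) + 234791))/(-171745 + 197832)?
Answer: 48576628785477/308038015913 ≈ 157.70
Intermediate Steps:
a(I) = (-4 + 2*I**2)**2 (a(I) = ((I**2 + I**2) - 4)**2 = (2*I**2 - 4)**2 = (-4 + 2*I**2)**2)
((a(701) + 244058)/(1/(16383 - 56516) + 234791))/(-171745 + 197832) = ((4*(-2 + 701**2)**2 + 244058)/(1/(16383 - 56516) + 234791))/(-171745 + 197832) = ((4*(-2 + 491401)**2 + 244058)/(1/(-40133) + 234791))/26087 = ((4*491399**2 + 244058)/(-1/40133 + 234791))*(1/26087) = ((4*241472977201 + 244058)/(9422867202/40133))*(1/26087) = ((965891908804 + 244058)*(40133/9422867202))*(1/26087) = (965892152862*(40133/9422867202))*(1/26087) = (922955946924063/224353981)*(1/26087) = 48576628785477/308038015913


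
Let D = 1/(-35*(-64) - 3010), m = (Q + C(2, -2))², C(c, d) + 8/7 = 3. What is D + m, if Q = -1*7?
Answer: 142553/5390 ≈ 26.448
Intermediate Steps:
C(c, d) = 13/7 (C(c, d) = -8/7 + 3 = 13/7)
Q = -7
m = 1296/49 (m = (-7 + 13/7)² = (-36/7)² = 1296/49 ≈ 26.449)
D = -1/770 (D = 1/(2240 - 3010) = 1/(-770) = -1/770 ≈ -0.0012987)
D + m = -1/770 + 1296/49 = 142553/5390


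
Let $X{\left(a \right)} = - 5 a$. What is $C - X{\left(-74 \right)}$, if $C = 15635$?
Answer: $15265$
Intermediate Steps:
$C - X{\left(-74 \right)} = 15635 - \left(-5\right) \left(-74\right) = 15635 - 370 = 15265$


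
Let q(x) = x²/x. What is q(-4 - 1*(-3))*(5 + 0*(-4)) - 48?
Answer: -53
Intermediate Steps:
q(x) = x
q(-4 - 1*(-3))*(5 + 0*(-4)) - 48 = (-4 - 1*(-3))*(5 + 0*(-4)) - 48 = (-4 + 3)*(5 + 0) - 48 = -1*5 - 48 = -5 - 48 = -53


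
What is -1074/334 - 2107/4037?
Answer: -2519738/674179 ≈ -3.7375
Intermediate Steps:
-1074/334 - 2107/4037 = -1074*1/334 - 2107*1/4037 = -537/167 - 2107/4037 = -2519738/674179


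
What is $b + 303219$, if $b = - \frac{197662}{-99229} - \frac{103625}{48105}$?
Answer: $\frac{289477629915848}{954682209} \approx 3.0322 \cdot 10^{5}$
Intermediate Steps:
$b = - \frac{154814923}{954682209}$ ($b = \left(-197662\right) \left(- \frac{1}{99229}\right) - \frac{20725}{9621} = \frac{197662}{99229} - \frac{20725}{9621} = - \frac{154814923}{954682209} \approx -0.16216$)
$b + 303219 = - \frac{154814923}{954682209} + 303219 = \frac{289477629915848}{954682209}$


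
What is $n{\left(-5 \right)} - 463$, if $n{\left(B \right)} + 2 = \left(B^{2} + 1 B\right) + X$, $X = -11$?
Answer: $-456$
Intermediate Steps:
$n{\left(B \right)} = -13 + B + B^{2}$ ($n{\left(B \right)} = -2 - \left(11 - B - B^{2}\right) = -2 + \left(-11 + B + B^{2}\right) = -13 + B + B^{2}$)
$n{\left(-5 \right)} - 463 = \left(-13 - 5 + \left(-5\right)^{2}\right) - 463 = \left(-13 - 5 + 25\right) - 463 = 7 - 463 = -456$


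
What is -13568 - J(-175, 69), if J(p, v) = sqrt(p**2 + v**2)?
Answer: -13568 - sqrt(35386) ≈ -13756.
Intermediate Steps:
-13568 - J(-175, 69) = -13568 - sqrt((-175)**2 + 69**2) = -13568 - sqrt(30625 + 4761) = -13568 - sqrt(35386)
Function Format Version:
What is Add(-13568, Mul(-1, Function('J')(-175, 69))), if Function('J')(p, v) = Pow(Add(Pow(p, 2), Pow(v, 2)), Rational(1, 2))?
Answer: Add(-13568, Mul(-1, Pow(35386, Rational(1, 2)))) ≈ -13756.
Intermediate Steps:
Add(-13568, Mul(-1, Function('J')(-175, 69))) = Add(-13568, Mul(-1, Pow(Add(Pow(-175, 2), Pow(69, 2)), Rational(1, 2)))) = Add(-13568, Mul(-1, Pow(Add(30625, 4761), Rational(1, 2)))) = Add(-13568, Mul(-1, Pow(35386, Rational(1, 2))))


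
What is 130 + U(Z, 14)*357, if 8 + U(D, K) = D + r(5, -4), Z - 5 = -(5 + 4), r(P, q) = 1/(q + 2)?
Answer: -8665/2 ≈ -4332.5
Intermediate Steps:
r(P, q) = 1/(2 + q)
Z = -4 (Z = 5 - (5 + 4) = 5 - 1*9 = 5 - 9 = -4)
U(D, K) = -17/2 + D (U(D, K) = -8 + (D + 1/(2 - 4)) = -8 + (D + 1/(-2)) = -8 + (D - 1/2) = -8 + (-1/2 + D) = -17/2 + D)
130 + U(Z, 14)*357 = 130 + (-17/2 - 4)*357 = 130 - 25/2*357 = 130 - 8925/2 = -8665/2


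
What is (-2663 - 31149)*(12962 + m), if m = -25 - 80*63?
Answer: -267013364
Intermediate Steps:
m = -5065 (m = -25 - 5040 = -5065)
(-2663 - 31149)*(12962 + m) = (-2663 - 31149)*(12962 - 5065) = -33812*7897 = -267013364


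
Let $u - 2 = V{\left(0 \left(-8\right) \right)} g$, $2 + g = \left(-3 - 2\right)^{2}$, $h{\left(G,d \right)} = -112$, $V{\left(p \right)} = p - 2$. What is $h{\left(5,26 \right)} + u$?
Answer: $-156$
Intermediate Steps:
$V{\left(p \right)} = -2 + p$
$g = 23$ ($g = -2 + \left(-3 - 2\right)^{2} = -2 + \left(-5\right)^{2} = -2 + 25 = 23$)
$u = -44$ ($u = 2 + \left(-2 + 0 \left(-8\right)\right) 23 = 2 + \left(-2 + 0\right) 23 = 2 - 46 = -44$)
$h{\left(5,26 \right)} + u = -112 - 44 = -156$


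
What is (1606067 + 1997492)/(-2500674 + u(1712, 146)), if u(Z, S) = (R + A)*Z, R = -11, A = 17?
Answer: -3603559/2490402 ≈ -1.4470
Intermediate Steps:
u(Z, S) = 6*Z (u(Z, S) = (-11 + 17)*Z = 6*Z)
(1606067 + 1997492)/(-2500674 + u(1712, 146)) = (1606067 + 1997492)/(-2500674 + 6*1712) = 3603559/(-2500674 + 10272) = 3603559/(-2490402) = 3603559*(-1/2490402) = -3603559/2490402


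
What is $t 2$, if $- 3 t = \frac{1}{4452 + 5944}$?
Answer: $- \frac{1}{15594} \approx -6.4127 \cdot 10^{-5}$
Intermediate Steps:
$t = - \frac{1}{31188}$ ($t = - \frac{1}{3 \left(4452 + 5944\right)} = - \frac{1}{3 \cdot 10396} = \left(- \frac{1}{3}\right) \frac{1}{10396} = - \frac{1}{31188} \approx -3.2064 \cdot 10^{-5}$)
$t 2 = \left(- \frac{1}{31188}\right) 2 = - \frac{1}{15594}$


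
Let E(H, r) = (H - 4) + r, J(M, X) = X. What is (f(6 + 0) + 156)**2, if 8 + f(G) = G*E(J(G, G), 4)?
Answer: 33856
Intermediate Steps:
E(H, r) = -4 + H + r (E(H, r) = (-4 + H) + r = -4 + H + r)
f(G) = -8 + G**2 (f(G) = -8 + G*(-4 + G + 4) = -8 + G*G = -8 + G**2)
(f(6 + 0) + 156)**2 = ((-8 + (6 + 0)**2) + 156)**2 = ((-8 + 6**2) + 156)**2 = ((-8 + 36) + 156)**2 = (28 + 156)**2 = 184**2 = 33856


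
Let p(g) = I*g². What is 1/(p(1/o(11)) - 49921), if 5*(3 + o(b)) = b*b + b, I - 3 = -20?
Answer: -13689/683368994 ≈ -2.0032e-5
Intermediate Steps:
I = -17 (I = 3 - 20 = -17)
o(b) = -3 + b/5 + b²/5 (o(b) = -3 + (b*b + b)/5 = -3 + (b² + b)/5 = -3 + (b + b²)/5 = -3 + (b/5 + b²/5) = -3 + b/5 + b²/5)
p(g) = -17*g²
1/(p(1/o(11)) - 49921) = 1/(-17/(-3 + (⅕)*11 + (⅕)*11²)² - 49921) = 1/(-17/(-3 + 11/5 + (⅕)*121)² - 49921) = 1/(-17/(-3 + 11/5 + 121/5)² - 49921) = 1/(-17*(1/(117/5))² - 49921) = 1/(-17*(5/117)² - 49921) = 1/(-17*25/13689 - 49921) = 1/(-425/13689 - 49921) = 1/(-683368994/13689) = -13689/683368994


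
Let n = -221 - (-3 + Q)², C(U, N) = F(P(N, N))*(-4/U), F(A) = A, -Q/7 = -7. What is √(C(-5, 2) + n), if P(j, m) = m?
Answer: I*√58385/5 ≈ 48.326*I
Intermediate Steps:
Q = 49 (Q = -7*(-7) = 49)
C(U, N) = -4*N/U (C(U, N) = N*(-4/U) = -4*N/U)
n = -2337 (n = -221 - (-3 + 49)² = -221 - 1*46² = -221 - 1*2116 = -221 - 2116 = -2337)
√(C(-5, 2) + n) = √(-4*2/(-5) - 2337) = √(-4*2*(-⅕) - 2337) = √(8/5 - 2337) = √(-11677/5) = I*√58385/5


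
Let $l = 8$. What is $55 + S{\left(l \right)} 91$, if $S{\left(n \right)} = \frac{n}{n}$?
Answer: $146$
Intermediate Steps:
$S{\left(n \right)} = 1$
$55 + S{\left(l \right)} 91 = 55 + 1 \cdot 91 = 55 + 91 = 146$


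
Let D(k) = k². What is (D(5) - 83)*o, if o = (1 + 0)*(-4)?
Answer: 232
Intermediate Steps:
o = -4 (o = 1*(-4) = -4)
(D(5) - 83)*o = (5² - 83)*(-4) = (25 - 83)*(-4) = -58*(-4) = 232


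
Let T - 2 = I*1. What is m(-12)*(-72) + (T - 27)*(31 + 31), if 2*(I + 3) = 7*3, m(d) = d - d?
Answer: -1085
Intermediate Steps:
m(d) = 0
I = 15/2 (I = -3 + (7*3)/2 = -3 + (½)*21 = -3 + 21/2 = 15/2 ≈ 7.5000)
T = 19/2 (T = 2 + (15/2)*1 = 2 + 15/2 = 19/2 ≈ 9.5000)
m(-12)*(-72) + (T - 27)*(31 + 31) = 0*(-72) + (19/2 - 27)*(31 + 31) = 0 - 35/2*62 = 0 - 1085 = -1085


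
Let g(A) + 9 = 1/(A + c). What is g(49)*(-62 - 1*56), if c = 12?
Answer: 64664/61 ≈ 1060.1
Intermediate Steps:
g(A) = -9 + 1/(12 + A) (g(A) = -9 + 1/(A + 12) = -9 + 1/(12 + A))
g(49)*(-62 - 1*56) = ((-107 - 9*49)/(12 + 49))*(-62 - 1*56) = ((-107 - 441)/61)*(-62 - 56) = ((1/61)*(-548))*(-118) = -548/61*(-118) = 64664/61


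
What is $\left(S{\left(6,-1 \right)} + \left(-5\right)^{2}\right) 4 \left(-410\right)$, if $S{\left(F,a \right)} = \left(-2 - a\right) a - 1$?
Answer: $-41000$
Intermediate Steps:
$S{\left(F,a \right)} = -1 + a \left(-2 - a\right)$ ($S{\left(F,a \right)} = a \left(-2 - a\right) - 1 = -1 + a \left(-2 - a\right)$)
$\left(S{\left(6,-1 \right)} + \left(-5\right)^{2}\right) 4 \left(-410\right) = \left(\left(-1 - \left(-1\right)^{2} - -2\right) + \left(-5\right)^{2}\right) 4 \left(-410\right) = \left(\left(-1 - 1 + 2\right) + 25\right) 4 \left(-410\right) = \left(0 + 25\right) 4 \left(-410\right) = 25 \cdot 4 \left(-410\right) = 100 \left(-410\right) = -41000$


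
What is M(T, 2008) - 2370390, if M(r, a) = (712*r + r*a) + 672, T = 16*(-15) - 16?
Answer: -3066038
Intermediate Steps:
T = -256 (T = -240 - 16 = -256)
M(r, a) = 672 + 712*r + a*r (M(r, a) = (712*r + a*r) + 672 = 672 + 712*r + a*r)
M(T, 2008) - 2370390 = (672 + 712*(-256) + 2008*(-256)) - 2370390 = (672 - 182272 - 514048) - 2370390 = -695648 - 2370390 = -3066038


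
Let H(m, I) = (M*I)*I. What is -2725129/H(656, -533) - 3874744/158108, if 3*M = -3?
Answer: -167476863071/11229185903 ≈ -14.914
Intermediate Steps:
M = -1 (M = (⅓)*(-3) = -1)
H(m, I) = -I² (H(m, I) = (-I)*I = -I²)
-2725129/H(656, -533) - 3874744/158108 = -2725129/((-1*(-533)²)) - 3874744/158108 = -2725129/((-1*284089)) - 3874744*1/158108 = -2725129/(-284089) - 968686/39527 = -2725129*(-1/284089) - 968686/39527 = 2725129/284089 - 968686/39527 = -167476863071/11229185903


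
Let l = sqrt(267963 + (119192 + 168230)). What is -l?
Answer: -sqrt(555385) ≈ -745.24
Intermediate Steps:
l = sqrt(555385) (l = sqrt(267963 + 287422) = sqrt(555385) ≈ 745.24)
-l = -sqrt(555385)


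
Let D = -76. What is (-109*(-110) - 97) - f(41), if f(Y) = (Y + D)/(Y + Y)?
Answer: 975261/82 ≈ 11893.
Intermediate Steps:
f(Y) = (-76 + Y)/(2*Y) (f(Y) = (Y - 76)/(Y + Y) = (-76 + Y)/((2*Y)) = (-76 + Y)*(1/(2*Y)) = (-76 + Y)/(2*Y))
(-109*(-110) - 97) - f(41) = (-109*(-110) - 97) - (-76 + 41)/(2*41) = (11990 - 97) - (-35)/(2*41) = 11893 - 1*(-35/82) = 11893 + 35/82 = 975261/82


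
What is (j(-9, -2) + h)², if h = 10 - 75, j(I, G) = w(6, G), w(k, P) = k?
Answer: 3481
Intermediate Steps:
j(I, G) = 6
h = -65
(j(-9, -2) + h)² = (6 - 65)² = (-59)² = 3481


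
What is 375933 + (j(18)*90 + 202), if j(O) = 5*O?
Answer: 384235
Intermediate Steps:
375933 + (j(18)*90 + 202) = 375933 + ((5*18)*90 + 202) = 375933 + (90*90 + 202) = 375933 + (8100 + 202) = 375933 + 8302 = 384235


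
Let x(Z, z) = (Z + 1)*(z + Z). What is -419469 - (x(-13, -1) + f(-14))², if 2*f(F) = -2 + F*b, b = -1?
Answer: -449745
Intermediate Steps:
f(F) = -1 - F/2 (f(F) = (-2 + F*(-1))/2 = (-2 - F)/2 = -1 - F/2)
x(Z, z) = (1 + Z)*(Z + z)
-419469 - (x(-13, -1) + f(-14))² = -419469 - ((-13 - 1 + (-13)² - 13*(-1)) + (-1 - ½*(-14)))² = -419469 - ((-13 - 1 + 169 + 13) + (-1 + 7))² = -419469 - (168 + 6)² = -419469 - 1*174² = -419469 - 1*30276 = -419469 - 30276 = -449745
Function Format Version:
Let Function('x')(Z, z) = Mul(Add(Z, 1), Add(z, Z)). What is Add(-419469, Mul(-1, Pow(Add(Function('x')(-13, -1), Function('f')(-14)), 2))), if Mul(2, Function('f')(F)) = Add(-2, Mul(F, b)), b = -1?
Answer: -449745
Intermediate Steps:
Function('f')(F) = Add(-1, Mul(Rational(-1, 2), F)) (Function('f')(F) = Mul(Rational(1, 2), Add(-2, Mul(F, -1))) = Mul(Rational(1, 2), Add(-2, Mul(-1, F))) = Add(-1, Mul(Rational(-1, 2), F)))
Function('x')(Z, z) = Mul(Add(1, Z), Add(Z, z))
Add(-419469, Mul(-1, Pow(Add(Function('x')(-13, -1), Function('f')(-14)), 2))) = Add(-419469, Mul(-1, Pow(Add(Add(-13, -1, Pow(-13, 2), Mul(-13, -1)), Add(-1, Mul(Rational(-1, 2), -14))), 2))) = Add(-419469, Mul(-1, Pow(Add(Add(-13, -1, 169, 13), Add(-1, 7)), 2))) = Add(-419469, Mul(-1, Pow(Add(168, 6), 2))) = Add(-419469, Mul(-1, Pow(174, 2))) = Add(-419469, Mul(-1, 30276)) = Add(-419469, -30276) = -449745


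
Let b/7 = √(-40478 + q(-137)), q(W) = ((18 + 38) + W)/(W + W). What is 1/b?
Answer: -I*√3038904134/77636237 ≈ -0.00071006*I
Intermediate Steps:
q(W) = (56 + W)/(2*W) (q(W) = (56 + W)/((2*W)) = (56 + W)*(1/(2*W)) = (56 + W)/(2*W))
b = 7*I*√3038904134/274 (b = 7*√(-40478 + (½)*(56 - 137)/(-137)) = 7*√(-40478 + (½)*(-1/137)*(-81)) = 7*√(-40478 + 81/274) = 7*√(-11090891/274) = 7*(I*√3038904134/274) = 7*I*√3038904134/274 ≈ 1408.3*I)
1/b = 1/(7*I*√3038904134/274) = -I*√3038904134/77636237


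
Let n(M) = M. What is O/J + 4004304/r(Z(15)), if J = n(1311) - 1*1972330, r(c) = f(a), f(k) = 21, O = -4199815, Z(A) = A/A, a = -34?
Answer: 2630882487297/13797133 ≈ 1.9068e+5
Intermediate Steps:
Z(A) = 1
r(c) = 21
J = -1971019 (J = 1311 - 1*1972330 = 1311 - 1972330 = -1971019)
O/J + 4004304/r(Z(15)) = -4199815/(-1971019) + 4004304/21 = -4199815*(-1/1971019) + 4004304*(1/21) = 4199815/1971019 + 1334768/7 = 2630882487297/13797133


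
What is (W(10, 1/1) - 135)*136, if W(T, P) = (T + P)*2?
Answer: -15368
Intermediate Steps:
W(T, P) = 2*P + 2*T (W(T, P) = (P + T)*2 = 2*P + 2*T)
(W(10, 1/1) - 135)*136 = ((2/1 + 2*10) - 135)*136 = ((2*1 + 20) - 135)*136 = ((2 + 20) - 135)*136 = (22 - 135)*136 = -113*136 = -15368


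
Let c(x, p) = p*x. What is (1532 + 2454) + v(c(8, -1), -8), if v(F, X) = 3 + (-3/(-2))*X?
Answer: 3977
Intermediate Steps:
v(F, X) = 3 + 3*X/2 (v(F, X) = 3 + (-3*(-½))*X = 3 + 3*X/2)
(1532 + 2454) + v(c(8, -1), -8) = (1532 + 2454) + (3 + (3/2)*(-8)) = 3986 + (3 - 12) = 3986 - 9 = 3977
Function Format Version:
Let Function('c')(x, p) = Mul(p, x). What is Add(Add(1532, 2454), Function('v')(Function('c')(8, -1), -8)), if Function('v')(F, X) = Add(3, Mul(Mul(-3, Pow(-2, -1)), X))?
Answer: 3977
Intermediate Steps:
Function('v')(F, X) = Add(3, Mul(Rational(3, 2), X)) (Function('v')(F, X) = Add(3, Mul(Mul(-3, Rational(-1, 2)), X)) = Add(3, Mul(Rational(3, 2), X)))
Add(Add(1532, 2454), Function('v')(Function('c')(8, -1), -8)) = Add(Add(1532, 2454), Add(3, Mul(Rational(3, 2), -8))) = Add(3986, Add(3, -12)) = Add(3986, -9) = 3977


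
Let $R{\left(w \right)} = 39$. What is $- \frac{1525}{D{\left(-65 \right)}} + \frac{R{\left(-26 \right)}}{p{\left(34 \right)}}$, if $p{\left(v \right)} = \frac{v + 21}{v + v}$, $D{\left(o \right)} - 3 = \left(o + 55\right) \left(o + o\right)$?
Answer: $\frac{3371681}{71665} \approx 47.048$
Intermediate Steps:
$D{\left(o \right)} = 3 + 2 o \left(55 + o\right)$ ($D{\left(o \right)} = 3 + \left(o + 55\right) \left(o + o\right) = 3 + \left(55 + o\right) 2 o = 3 + 2 o \left(55 + o\right)$)
$p{\left(v \right)} = \frac{21 + v}{2 v}$
$- \frac{1525}{D{\left(-65 \right)}} + \frac{R{\left(-26 \right)}}{p{\left(34 \right)}} = - \frac{1525}{3 + 2 \left(-65\right)^{2} + 110 \left(-65\right)} + \frac{39}{\frac{1}{2} \cdot \frac{1}{34} \left(21 + 34\right)} = - \frac{1525}{3 + 2 \cdot 4225 - 7150} + \frac{39}{\frac{1}{2} \cdot \frac{1}{34} \cdot 55} = - \frac{1525}{3 + 8450 - 7150} + \frac{39}{\frac{55}{68}} = - \frac{1525}{1303} + 39 \cdot \frac{68}{55} = \left(-1525\right) \frac{1}{1303} + \frac{2652}{55} = - \frac{1525}{1303} + \frac{2652}{55} = \frac{3371681}{71665}$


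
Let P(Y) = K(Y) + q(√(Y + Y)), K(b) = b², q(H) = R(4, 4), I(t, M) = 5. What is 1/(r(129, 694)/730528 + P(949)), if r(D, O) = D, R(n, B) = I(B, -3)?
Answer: 730528/657917900097 ≈ 1.1104e-6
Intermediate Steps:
R(n, B) = 5
q(H) = 5
P(Y) = 5 + Y² (P(Y) = Y² + 5 = 5 + Y²)
1/(r(129, 694)/730528 + P(949)) = 1/(129/730528 + (5 + 949²)) = 1/(129*(1/730528) + (5 + 900601)) = 1/(129/730528 + 900606) = 1/(657917900097/730528) = 730528/657917900097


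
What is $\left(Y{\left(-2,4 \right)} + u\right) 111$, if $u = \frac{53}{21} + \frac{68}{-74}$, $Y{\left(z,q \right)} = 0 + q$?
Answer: $\frac{4355}{7} \approx 622.14$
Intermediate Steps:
$Y{\left(z,q \right)} = q$
$u = \frac{1247}{777}$ ($u = 53 \cdot \frac{1}{21} + 68 \left(- \frac{1}{74}\right) = \frac{53}{21} - \frac{34}{37} = \frac{1247}{777} \approx 1.6049$)
$\left(Y{\left(-2,4 \right)} + u\right) 111 = \left(4 + \frac{1247}{777}\right) 111 = \frac{4355}{777} \cdot 111 = \frac{4355}{7}$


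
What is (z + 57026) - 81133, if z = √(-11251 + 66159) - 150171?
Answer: -174278 + 2*√13727 ≈ -1.7404e+5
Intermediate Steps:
z = -150171 + 2*√13727 (z = √54908 - 150171 = 2*√13727 - 150171 = -150171 + 2*√13727 ≈ -1.4994e+5)
(z + 57026) - 81133 = ((-150171 + 2*√13727) + 57026) - 81133 = (-93145 + 2*√13727) - 81133 = -174278 + 2*√13727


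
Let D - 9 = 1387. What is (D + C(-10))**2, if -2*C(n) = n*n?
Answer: 1811716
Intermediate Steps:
D = 1396 (D = 9 + 1387 = 1396)
C(n) = -n**2/2 (C(n) = -n*n/2 = -n**2/2)
(D + C(-10))**2 = (1396 - 1/2*(-10)**2)**2 = (1396 - 1/2*100)**2 = (1396 - 50)**2 = 1346**2 = 1811716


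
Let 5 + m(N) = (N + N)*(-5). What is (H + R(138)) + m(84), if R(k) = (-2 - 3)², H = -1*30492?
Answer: -31312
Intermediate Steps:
H = -30492
R(k) = 25 (R(k) = (-5)² = 25)
m(N) = -5 - 10*N (m(N) = -5 + (N + N)*(-5) = -5 + (2*N)*(-5) = -5 - 10*N)
(H + R(138)) + m(84) = (-30492 + 25) + (-5 - 10*84) = -30467 + (-5 - 840) = -30467 - 845 = -31312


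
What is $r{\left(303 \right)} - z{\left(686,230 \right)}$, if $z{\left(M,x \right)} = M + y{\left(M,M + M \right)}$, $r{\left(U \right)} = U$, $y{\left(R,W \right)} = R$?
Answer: $-1069$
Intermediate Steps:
$z{\left(M,x \right)} = 2 M$ ($z{\left(M,x \right)} = M + M = 2 M$)
$r{\left(303 \right)} - z{\left(686,230 \right)} = 303 - 2 \cdot 686 = 303 - 1372 = -1069$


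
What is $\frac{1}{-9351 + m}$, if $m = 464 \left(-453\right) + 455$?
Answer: $- \frac{1}{219088} \approx -4.5644 \cdot 10^{-6}$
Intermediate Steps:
$m = -209737$ ($m = -210192 + 455 = -209737$)
$\frac{1}{-9351 + m} = \frac{1}{-9351 - 209737} = \frac{1}{-219088} = - \frac{1}{219088}$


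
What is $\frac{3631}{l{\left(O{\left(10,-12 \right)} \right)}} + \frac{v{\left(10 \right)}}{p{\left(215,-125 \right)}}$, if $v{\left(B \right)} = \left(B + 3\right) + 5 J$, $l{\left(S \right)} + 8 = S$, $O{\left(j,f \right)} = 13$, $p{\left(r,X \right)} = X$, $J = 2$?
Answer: $\frac{90752}{125} \approx 726.02$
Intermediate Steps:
$l{\left(S \right)} = -8 + S$
$v{\left(B \right)} = 13 + B$ ($v{\left(B \right)} = \left(B + 3\right) + 5 \cdot 2 = \left(3 + B\right) + 10 = 13 + B$)
$\frac{3631}{l{\left(O{\left(10,-12 \right)} \right)}} + \frac{v{\left(10 \right)}}{p{\left(215,-125 \right)}} = \frac{3631}{-8 + 13} + \frac{13 + 10}{-125} = \frac{3631}{5} + 23 \left(- \frac{1}{125}\right) = 3631 \cdot \frac{1}{5} - \frac{23}{125} = \frac{3631}{5} - \frac{23}{125} = \frac{90752}{125}$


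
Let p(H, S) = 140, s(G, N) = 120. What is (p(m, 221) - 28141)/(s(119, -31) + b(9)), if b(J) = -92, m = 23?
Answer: -28001/28 ≈ -1000.0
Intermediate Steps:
(p(m, 221) - 28141)/(s(119, -31) + b(9)) = (140 - 28141)/(120 - 92) = -28001/28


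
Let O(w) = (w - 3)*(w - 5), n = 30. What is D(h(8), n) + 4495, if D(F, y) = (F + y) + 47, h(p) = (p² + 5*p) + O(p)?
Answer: 4691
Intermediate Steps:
O(w) = (-5 + w)*(-3 + w) (O(w) = (-3 + w)*(-5 + w) = (-5 + w)*(-3 + w))
h(p) = 15 - 3*p + 2*p² (h(p) = (p² + 5*p) + (15 + p² - 8*p) = 15 - 3*p + 2*p²)
D(F, y) = 47 + F + y
D(h(8), n) + 4495 = (47 + (15 - 3*8 + 2*8²) + 30) + 4495 = (47 + (15 - 24 + 2*64) + 30) + 4495 = (47 + (15 - 24 + 128) + 30) + 4495 = (47 + 119 + 30) + 4495 = 196 + 4495 = 4691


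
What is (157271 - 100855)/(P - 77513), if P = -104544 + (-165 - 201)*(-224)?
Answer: -56416/100073 ≈ -0.56375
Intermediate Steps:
P = -22560 (P = -104544 - 366*(-224) = -104544 + 81984 = -22560)
(157271 - 100855)/(P - 77513) = (157271 - 100855)/(-22560 - 77513) = 56416/(-100073) = 56416*(-1/100073) = -56416/100073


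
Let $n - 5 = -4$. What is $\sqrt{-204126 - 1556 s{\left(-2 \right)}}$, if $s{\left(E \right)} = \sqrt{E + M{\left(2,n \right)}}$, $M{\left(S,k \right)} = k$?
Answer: $\sqrt{-204126 - 1556 i} \approx 1.722 - 451.81 i$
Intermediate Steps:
$n = 1$ ($n = 5 - 4 = 1$)
$s{\left(E \right)} = \sqrt{1 + E}$ ($s{\left(E \right)} = \sqrt{E + 1} = \sqrt{1 + E}$)
$\sqrt{-204126 - 1556 s{\left(-2 \right)}} = \sqrt{-204126 - 1556 \sqrt{1 - 2}} = \sqrt{-204126 - 1556 \sqrt{-1}} = \sqrt{-204126 - 1556 i}$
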